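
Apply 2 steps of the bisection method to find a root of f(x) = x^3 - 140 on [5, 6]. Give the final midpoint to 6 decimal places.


f(x) = x^3 - 140
f(5) = -15 < 0
f(6) = 76 > 0

Step 1: midpoint = (5.000000 + 6.000000)/2 = 5.500000
  f(5.500000) = 26.375000
  f(mid) > 0, so root is in [5.000000, 5.500000]

Step 2: midpoint = (5.000000 + 5.500000)/2 = 5.250000
  f(5.250000) = 4.703125
  f(mid) > 0, so root is in [5.000000, 5.250000]

midpoint = 5.250000


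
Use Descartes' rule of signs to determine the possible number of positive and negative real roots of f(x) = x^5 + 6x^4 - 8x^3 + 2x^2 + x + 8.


Descartes' rule of signs:

For positive roots, count sign changes in f(x) = x^5 + 6x^4 - 8x^3 + 2x^2 + x + 8:
Signs of coefficients: +, +, -, +, +, +
Number of sign changes: 2
Possible positive real roots: 2, 0

For negative roots, examine f(-x) = -x^5 + 6x^4 + 8x^3 + 2x^2 - x + 8:
Signs of coefficients: -, +, +, +, -, +
Number of sign changes: 3
Possible negative real roots: 3, 1

Positive roots: 2 or 0; Negative roots: 3 or 1


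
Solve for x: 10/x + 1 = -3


Subtract 1 from both sides: 10/x = -4
Multiply both sides by x: 10 = -4 * x
Divide by -4: x = -5/2

x = -5/2


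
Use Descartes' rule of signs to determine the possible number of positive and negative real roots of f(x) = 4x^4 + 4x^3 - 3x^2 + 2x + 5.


Descartes' rule of signs:

For positive roots, count sign changes in f(x) = 4x^4 + 4x^3 - 3x^2 + 2x + 5:
Signs of coefficients: +, +, -, +, +
Number of sign changes: 2
Possible positive real roots: 2, 0

For negative roots, examine f(-x) = 4x^4 - 4x^3 - 3x^2 - 2x + 5:
Signs of coefficients: +, -, -, -, +
Number of sign changes: 2
Possible negative real roots: 2, 0

Positive roots: 2 or 0; Negative roots: 2 or 0


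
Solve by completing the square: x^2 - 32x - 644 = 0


Start: x^2 - 32x - 644 = 0
Move constant: x^2 - 32x = 644
Half of -32 is -16, squared is 256
Add 256 to both sides: x^2 - 32x + 256 = 900
(x - 16)^2 = 900
x - 16 = ±30
x = 16 + 30 = 46 or x = 16 - 30 = -14

x = -14, x = 46


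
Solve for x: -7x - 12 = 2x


Starting with: -7x - 12 = 2x
Move all x terms to left: (-7 - 2)x = 0 + 12
Simplify: -9x = 12
Divide both sides by -9: x = -4/3

x = -4/3


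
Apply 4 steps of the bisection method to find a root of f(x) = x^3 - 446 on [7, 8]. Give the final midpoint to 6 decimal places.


f(x) = x^3 - 446
f(7) = -103 < 0
f(8) = 66 > 0

Step 1: midpoint = (7.000000 + 8.000000)/2 = 7.500000
  f(7.500000) = -24.125000
  f(mid) < 0, so root is in [7.500000, 8.000000]

Step 2: midpoint = (7.500000 + 8.000000)/2 = 7.750000
  f(7.750000) = 19.484375
  f(mid) > 0, so root is in [7.500000, 7.750000]

Step 3: midpoint = (7.500000 + 7.750000)/2 = 7.625000
  f(7.625000) = -2.677734
  f(mid) < 0, so root is in [7.625000, 7.750000]

Step 4: midpoint = (7.625000 + 7.750000)/2 = 7.687500
  f(7.687500) = 8.313232
  f(mid) > 0, so root is in [7.625000, 7.687500]

midpoint = 7.687500


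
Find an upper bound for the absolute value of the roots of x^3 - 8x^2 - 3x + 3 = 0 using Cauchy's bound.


Cauchy's bound: all roots r satisfy |r| <= 1 + max(|a_i/a_n|) for i = 0,...,n-1
where a_n is the leading coefficient.

Coefficients: [1, -8, -3, 3]
Leading coefficient a_n = 1
Ratios |a_i/a_n|: 8, 3, 3
Maximum ratio: 8
Cauchy's bound: |r| <= 1 + 8 = 9

Upper bound = 9


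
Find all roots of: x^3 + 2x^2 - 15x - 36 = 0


Let p(x) = x^3 + 2x^2 - 15x - 36. By the rational root theorem (leading coefficient 1), any rational root is an integer divisor of 36: try ±1, ±2, ... in turn.
Test x = 1: value = -48 ≠ 0.
Test x = -1: value = -20 ≠ 0.
Test x = 2: value = -50 ≠ 0.
Test x = -2: value = -6 ≠ 0.
Test x = 3: value = -36 ≠ 0.
Test x = -3: value = 0 ✓, so (x + 3) is a factor.
Synthetic division by (x + 3): bring down 1; 1(-3) + 2 = -1; (-1)(-3) - 15 = -12; (-12)(-3) - 36 = 0 → quotient x^2 - x - 12, remainder 0.
Solve the quadratic x^2 - x - 12 = 0: discriminant = (-1)^2 - 4(1)(-12) = 1 + 48 = 49.
sqrt(49) = 7, so x = (1 ± 7)/2: x = 4 or x = -3.
Collecting all roots found:

x = -3 (multiplicity 2), x = 4


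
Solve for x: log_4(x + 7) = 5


Convert to exponential form: x + 7 = 4^5 = 1024
x = 1024 - 7 = 1017
Check: log_4(1017 + 7) = log_4(1024) = log_4(1024) = 5 ✓

x = 1017


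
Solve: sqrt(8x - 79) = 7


Square both sides: 8x - 79 = 7^2 = 49
8x = 49 + 79 = 128
x = 16
Check: sqrt(8*16 - 79) = sqrt(49) = 7 ✓

x = 16


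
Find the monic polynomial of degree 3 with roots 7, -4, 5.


A monic polynomial with roots 7, -4, 5 is:
p(x) = (x - 7)(x + 4)(x - 5)
After multiplying by (x - 7): x - 7
After multiplying by (x + 4): x^2 - 3x - 28
After multiplying by (x - 5): x^3 - 8x^2 - 13x + 140

x^3 - 8x^2 - 13x + 140


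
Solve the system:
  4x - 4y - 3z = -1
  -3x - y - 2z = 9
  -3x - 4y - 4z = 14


Using Cramer's rule. Expand each determinant along the first row.
D  = 4*[(-1)*(-4) - (-2)*(-4)] - (-4)*[(-3)*(-4) - (-2)*(-3)] + (-3)*[(-3)*(-4) - (-1)*(-3)]
  = 4*(-4) - (-4)*(6) + (-3)*(9) = -19
Dx = (-1)*[(-1)*(-4) - (-2)*(-4)] - (-4)*[9*(-4) - (-2)*14] + (-3)*[9*(-4) - (-1)*14]
  = (-1)*(-4) - (-4)*(-8) + (-3)*(-22) = 38
Dy = 4*[9*(-4) - (-2)*14] - (-1)*[(-3)*(-4) - (-2)*(-3)] + (-3)*[(-3)*14 - 9*(-3)]
  = 4*(-8) - (-1)*(6) + (-3)*(-15) = 19
Dz = 4*[(-1)*14 - 9*(-4)] - (-4)*[(-3)*14 - 9*(-3)] + (-1)*[(-3)*(-4) - (-1)*(-3)]
  = 4*(22) - (-4)*(-15) + (-1)*(9) = 19
x = Dx/D = 38/-19 = -2, y = Dy/D = 19/-19 = -1, z = Dz/D = 19/-19 = -1
Check eq1: (4)(-2) + (-4)(-1) + (-3)(-1) = -1 = -1 ✓
Check eq2: (-3)(-2) + (-1)(-1) + (-2)(-1) = 9 = 9 ✓
Check eq3: (-3)(-2) + (-4)(-1) + (-4)(-1) = 14 = 14 ✓

x = -2, y = -1, z = -1


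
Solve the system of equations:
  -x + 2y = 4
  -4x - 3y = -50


Using Cramer's rule:
Determinant D = (-1)(-3) - (-4)(2) = 3 + 8 = 11
Dx = (4)(-3) - (-50)(2) = -12 + 100 = 88
Dy = (-1)(-50) - (-4)(4) = 50 + 16 = 66
x = Dx/D = 88/11 = 8
y = Dy/D = 66/11 = 6

x = 8, y = 6


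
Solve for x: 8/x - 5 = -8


Subtract -5 from both sides: 8/x = -3
Multiply both sides by x: 8 = -3 * x
Divide by -3: x = -8/3

x = -8/3


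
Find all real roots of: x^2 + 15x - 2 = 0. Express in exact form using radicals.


Using the quadratic formula: x = (-b ± sqrt(b^2 - 4ac)) / (2a)
Here a = 1, b = 15, c = -2
Discriminant = b^2 - 4ac = 15^2 - 4(1)(-2) = 225 + 8 = 233
Since discriminant = 233 > 0, there are two real roots.
x = (-15 ± sqrt(233)) / 2
Numerically: x ≈ 0.1322 or x ≈ -15.1322

x = (-15 + sqrt(233)) / 2 or x = (-15 - sqrt(233)) / 2


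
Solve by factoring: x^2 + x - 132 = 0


We need two numbers that multiply to -132 and add to 1.
Those numbers are -11 and 12 (since (-11) * 12 = -132 and (-11) + 12 = 1).
So x^2 + x - 132 = (x - 11)(x + 12) = 0
Setting each factor to zero: x = 11 or x = -12

x = -12, x = 11


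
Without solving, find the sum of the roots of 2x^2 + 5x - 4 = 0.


By Vieta's formulas for ax^2 + bx + c = 0:
  Sum of roots = -b/a
  Product of roots = c/a

Here a = 2, b = 5, c = -4
Sum = -(5)/2 = -5/2
Product = -4/2 = -2

Sum = -5/2


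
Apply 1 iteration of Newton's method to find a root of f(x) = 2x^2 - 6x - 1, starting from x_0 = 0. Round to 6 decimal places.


Newton's method: x_(n+1) = x_n - f(x_n)/f'(x_n)
f(x) = 2x^2 - 6x - 1
f'(x) = 4x - 6

Iteration 1:
  f(0.000000) = -1.000000
  f'(0.000000) = -6.000000
  x_1 = 0.000000 - (-1.000000)/(-6.000000) = -0.166667

x_1 = -0.166667


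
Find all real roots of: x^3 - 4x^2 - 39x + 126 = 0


Let p(x) = x^3 - 4x^2 - 39x + 126. By the rational root theorem (leading coefficient 1), any rational root is an integer divisor of 126: try ±1, ±2, ... in turn.
Test x = 1: value = 84 ≠ 0.
Test x = -1: value = 160 ≠ 0.
Test x = 2: value = 40 ≠ 0.
Test x = -2: value = 180 ≠ 0.
Test x = 3: value = 0 ✓, so (x - 3) is a factor.
Synthetic division by (x - 3): bring down 1; 1(3) - 4 = -1; (-1)(3) - 39 = -42; (-42)(3) + 126 = 0 → quotient x^2 - x - 42, remainder 0.
Solve the quadratic x^2 - x - 42 = 0: discriminant = (-1)^2 - 4(1)(-42) = 1 + 168 = 169.
sqrt(169) = 13, so x = (1 ± 13)/2: x = 7 or x = -6.

x = -6, x = 3, x = 7


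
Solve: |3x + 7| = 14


An absolute value equation |expr| = 14 gives two cases:
Case 1: 3x + 7 = 14
  3x = 7, so x = 7/3
Case 2: 3x + 7 = -14
  3x = -21, so x = -7

x = -7, x = 7/3


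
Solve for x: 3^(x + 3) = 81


Express both sides with the same base.
81 = 3^4
Since the bases match, equate exponents: x + 3 = 4
So x = 4 - (3) = 1

x = 1


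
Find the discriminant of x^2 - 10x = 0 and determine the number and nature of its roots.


For ax^2 + bx + c = 0, discriminant D = b^2 - 4ac
Here a = 1, b = -10, c = 0
D = (-10)^2 - 4(1)(0) = 100 - 0 = 100

D = 100 > 0 and is a perfect square (sqrt = 10)
The equation has 2 distinct real rational roots.

Discriminant = 100, 2 distinct real rational roots


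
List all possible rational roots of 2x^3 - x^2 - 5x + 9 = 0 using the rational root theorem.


Rational root theorem: possible roots are ±p/q where:
  p divides the constant term (9): p ∈ {1, 3, 9}
  q divides the leading coefficient (2): q ∈ {1, 2}

All possible rational roots: -9, -9/2, -3, -3/2, -1, -1/2, 1/2, 1, 3/2, 3, 9/2, 9

-9, -9/2, -3, -3/2, -1, -1/2, 1/2, 1, 3/2, 3, 9/2, 9


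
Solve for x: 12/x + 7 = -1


Subtract 7 from both sides: 12/x = -8
Multiply both sides by x: 12 = -8 * x
Divide by -8: x = -3/2

x = -3/2


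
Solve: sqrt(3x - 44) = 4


Square both sides: 3x - 44 = 4^2 = 16
3x = 16 + 44 = 60
x = 20
Check: sqrt(3*20 - 44) = sqrt(16) = 4 ✓

x = 20


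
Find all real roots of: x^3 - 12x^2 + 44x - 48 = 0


Let p(x) = x^3 - 12x^2 + 44x - 48. By the rational root theorem (leading coefficient 1), any rational root is an integer divisor of 48: try ±1, ±2, ... in turn.
Test x = 1: value = -15 ≠ 0.
Test x = -1: value = -105 ≠ 0.
Test x = 2: value = 0 ✓, so (x - 2) is a factor.
Synthetic division by (x - 2): bring down 1; 1(2) - 12 = -10; (-10)(2) + 44 = 24; 24(2) - 48 = 0 → quotient x^2 - 10x + 24, remainder 0.
Solve the quadratic x^2 - 10x + 24 = 0: discriminant = (-10)^2 - 4(1)(24) = 100 - 96 = 4.
sqrt(4) = 2, so x = (10 ± 2)/2: x = 6 or x = 4.

x = 2, x = 4, x = 6


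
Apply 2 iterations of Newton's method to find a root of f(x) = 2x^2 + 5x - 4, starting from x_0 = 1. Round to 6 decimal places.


Newton's method: x_(n+1) = x_n - f(x_n)/f'(x_n)
f(x) = 2x^2 + 5x - 4
f'(x) = 4x + 5

Iteration 1:
  f(1.000000) = 3.000000
  f'(1.000000) = 9.000000
  x_1 = 1.000000 - (3.000000)/(9.000000) = 0.666667

Iteration 2:
  f(0.666667) = 0.222222
  f'(0.666667) = 7.666667
  x_2 = 0.666667 - (0.222222)/(7.666667) = 0.637681

x_2 = 0.637681


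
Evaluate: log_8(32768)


We need the exponent such that 8^? = 32768
8^5 = 32768
Therefore log_8(32768) = 5

5


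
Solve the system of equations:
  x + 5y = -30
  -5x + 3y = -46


Using Cramer's rule:
Determinant D = (1)(3) - (-5)(5) = 3 + 25 = 28
Dx = (-30)(3) - (-46)(5) = -90 + 230 = 140
Dy = (1)(-46) - (-5)(-30) = -46 - 150 = -196
x = Dx/D = 140/28 = 5
y = Dy/D = -196/28 = -7

x = 5, y = -7


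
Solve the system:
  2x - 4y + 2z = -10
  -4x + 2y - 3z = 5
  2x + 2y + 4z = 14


Using Cramer's rule. Expand each determinant along the first row.
D  = 2*[2*4 - (-3)*2] - (-4)*[(-4)*4 - (-3)*2] + 2*[(-4)*2 - 2*2]
  = 2*(14) - (-4)*(-10) + 2*(-12) = -36
Dx = (-10)*[2*4 - (-3)*2] - (-4)*[5*4 - (-3)*14] + 2*[5*2 - 2*14]
  = (-10)*(14) - (-4)*(62) + 2*(-18) = 72
Dy = 2*[5*4 - (-3)*14] - (-10)*[(-4)*4 - (-3)*2] + 2*[(-4)*14 - 5*2]
  = 2*(62) - (-10)*(-10) + 2*(-66) = -108
Dz = 2*[2*14 - 5*2] - (-4)*[(-4)*14 - 5*2] + (-10)*[(-4)*2 - 2*2]
  = 2*(18) - (-4)*(-66) + (-10)*(-12) = -108
x = Dx/D = 72/-36 = -2, y = Dy/D = -108/-36 = 3, z = Dz/D = -108/-36 = 3
Check eq1: (2)(-2) + (-4)(3) + (2)(3) = -10 = -10 ✓
Check eq2: (-4)(-2) + (2)(3) + (-3)(3) = 5 = 5 ✓
Check eq3: (2)(-2) + (2)(3) + (4)(3) = 14 = 14 ✓

x = -2, y = 3, z = 3


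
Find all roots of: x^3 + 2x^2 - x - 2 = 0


Let p(x) = x^3 + 2x^2 - x - 2. By the rational root theorem (leading coefficient 1), any rational root is an integer divisor of 2: try ±1, ±2, ... in turn.
Test x = 1: value = 0 ✓, so (x - 1) is a factor.
Synthetic division by (x - 1): bring down 1; 1(1) + 2 = 3; 3(1) - 1 = 2; 2(1) - 2 = 0 → quotient x^2 + 3x + 2, remainder 0.
Solve the quadratic x^2 + 3x + 2 = 0: discriminant = 3^2 - 4(1)(2) = 9 - 8 = 1.
sqrt(1) = 1, so x = (-3 ± 1)/2: x = -1 or x = -2.
Collecting all roots found:

x = -2, x = -1, x = 1


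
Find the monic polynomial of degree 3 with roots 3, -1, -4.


A monic polynomial with roots 3, -1, -4 is:
p(x) = (x - 3)(x + 1)(x + 4)
After multiplying by (x - 3): x - 3
After multiplying by (x + 1): x^2 - 2x - 3
After multiplying by (x + 4): x^3 + 2x^2 - 11x - 12

x^3 + 2x^2 - 11x - 12


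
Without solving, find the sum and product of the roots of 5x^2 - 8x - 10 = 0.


By Vieta's formulas for ax^2 + bx + c = 0:
  Sum of roots = -b/a
  Product of roots = c/a

Here a = 5, b = -8, c = -10
Sum = -(-8)/5 = 8/5
Product = -10/5 = -2

Sum = 8/5, Product = -2


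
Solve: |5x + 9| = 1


An absolute value equation |expr| = 1 gives two cases:
Case 1: 5x + 9 = 1
  5x = -8, so x = -8/5
Case 2: 5x + 9 = -1
  5x = -10, so x = -2

x = -2, x = -8/5


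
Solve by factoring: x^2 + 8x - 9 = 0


We need two numbers that multiply to -9 and add to 8.
Those numbers are 9 and -1 (since 9 * (-1) = -9 and 9 + (-1) = 8).
So x^2 + 8x - 9 = (x + 9)(x - 1) = 0
Setting each factor to zero: x = -9 or x = 1

x = -9, x = 1


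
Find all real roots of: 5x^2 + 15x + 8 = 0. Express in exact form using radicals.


Using the quadratic formula: x = (-b ± sqrt(b^2 - 4ac)) / (2a)
Here a = 5, b = 15, c = 8
Discriminant = b^2 - 4ac = 15^2 - 4(5)(8) = 225 - 160 = 65
Since discriminant = 65 > 0, there are two real roots.
x = (-15 ± sqrt(65)) / 10
Numerically: x ≈ -0.6938 or x ≈ -2.3062

x = (-15 + sqrt(65)) / 10 or x = (-15 - sqrt(65)) / 10


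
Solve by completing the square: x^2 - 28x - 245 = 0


Start: x^2 - 28x - 245 = 0
Move constant: x^2 - 28x = 245
Half of -28 is -14, squared is 196
Add 196 to both sides: x^2 - 28x + 196 = 441
(x - 14)^2 = 441
x - 14 = ±21
x = 14 + 21 = 35 or x = 14 - 21 = -7

x = -7, x = 35


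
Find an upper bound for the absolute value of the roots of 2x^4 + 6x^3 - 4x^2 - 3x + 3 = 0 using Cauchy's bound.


Cauchy's bound: all roots r satisfy |r| <= 1 + max(|a_i/a_n|) for i = 0,...,n-1
where a_n is the leading coefficient.

Coefficients: [2, 6, -4, -3, 3]
Leading coefficient a_n = 2
Ratios |a_i/a_n|: 3, 2, 3/2, 3/2
Maximum ratio: 3
Cauchy's bound: |r| <= 1 + 3 = 4

Upper bound = 4


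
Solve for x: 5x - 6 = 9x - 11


Starting with: 5x - 6 = 9x - 11
Move all x terms to left: (5 - 9)x = -11 + 6
Simplify: -4x = -5
Divide both sides by -4: x = 5/4

x = 5/4


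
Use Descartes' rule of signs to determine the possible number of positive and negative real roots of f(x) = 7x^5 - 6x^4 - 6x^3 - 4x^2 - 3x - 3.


Descartes' rule of signs:

For positive roots, count sign changes in f(x) = 7x^5 - 6x^4 - 6x^3 - 4x^2 - 3x - 3:
Signs of coefficients: +, -, -, -, -, -
Number of sign changes: 1
Possible positive real roots: 1

For negative roots, examine f(-x) = -7x^5 - 6x^4 + 6x^3 - 4x^2 + 3x - 3:
Signs of coefficients: -, -, +, -, +, -
Number of sign changes: 4
Possible negative real roots: 4, 2, 0

Positive roots: 1; Negative roots: 4 or 2 or 0


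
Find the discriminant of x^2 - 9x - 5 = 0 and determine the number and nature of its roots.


For ax^2 + bx + c = 0, discriminant D = b^2 - 4ac
Here a = 1, b = -9, c = -5
D = (-9)^2 - 4(1)(-5) = 81 + 20 = 101

D = 101 > 0 but not a perfect square
The equation has 2 distinct real irrational roots.

Discriminant = 101, 2 distinct real irrational roots


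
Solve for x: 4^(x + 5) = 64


Express both sides with the same base.
64 = 4^3
Since the bases match, equate exponents: x + 5 = 3
So x = 3 - (5) = -2

x = -2


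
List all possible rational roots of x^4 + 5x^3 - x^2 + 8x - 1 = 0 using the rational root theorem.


Rational root theorem: possible roots are ±p/q where:
  p divides the constant term (-1): p ∈ {1}
  q divides the leading coefficient (1): q ∈ {1}

All possible rational roots: -1, 1

-1, 1


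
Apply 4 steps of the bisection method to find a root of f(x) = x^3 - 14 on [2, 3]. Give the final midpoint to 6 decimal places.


f(x) = x^3 - 14
f(2) = -6 < 0
f(3) = 13 > 0

Step 1: midpoint = (2.000000 + 3.000000)/2 = 2.500000
  f(2.500000) = 1.625000
  f(mid) > 0, so root is in [2.000000, 2.500000]

Step 2: midpoint = (2.000000 + 2.500000)/2 = 2.250000
  f(2.250000) = -2.609375
  f(mid) < 0, so root is in [2.250000, 2.500000]

Step 3: midpoint = (2.250000 + 2.500000)/2 = 2.375000
  f(2.375000) = -0.603516
  f(mid) < 0, so root is in [2.375000, 2.500000]

Step 4: midpoint = (2.375000 + 2.500000)/2 = 2.437500
  f(2.437500) = 0.482178
  f(mid) > 0, so root is in [2.375000, 2.437500]

midpoint = 2.437500


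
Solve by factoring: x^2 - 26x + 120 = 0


We need two numbers that multiply to 120 and add to -26.
Those numbers are -20 and -6 (since (-20) * (-6) = 120 and (-20) + (-6) = -26).
So x^2 - 26x + 120 = (x - 20)(x - 6) = 0
Setting each factor to zero: x = 20 or x = 6

x = 6, x = 20


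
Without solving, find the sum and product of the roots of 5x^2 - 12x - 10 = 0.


By Vieta's formulas for ax^2 + bx + c = 0:
  Sum of roots = -b/a
  Product of roots = c/a

Here a = 5, b = -12, c = -10
Sum = -(-12)/5 = 12/5
Product = -10/5 = -2

Sum = 12/5, Product = -2


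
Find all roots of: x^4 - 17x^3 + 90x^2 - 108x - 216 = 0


Let p(x) = x^4 - 17x^3 + 90x^2 - 108x - 216. By the rational root theorem (leading coefficient 1), any rational root is an integer divisor of 216: try ±1, ±2, ... in turn.
Test x = 1: value = -250 ≠ 0.
Test x = -1: value = 0 ✓, so (x + 1) is a factor.
Synthetic division by (x + 1): bring down 1; 1(-1) - 17 = -18; (-18)(-1) + 90 = 108; 108(-1) - 108 = -216; (-216)(-1) - 216 = 0 → quotient x^3 - 18x^2 + 108x - 216, remainder 0.
Continue with the quotient x^3 - 18x^2 + 108x - 216 (candidates must divide 216; re-test x = -1 first in case it repeats).
Test x = -1: value = -343 ≠ 0.
Test x = 2: value = -64 ≠ 0.
Test x = -2: value = -512 ≠ 0.
Test x = 3: value = -27 ≠ 0.
Test x = -3: value = -729 ≠ 0.
Test x = 4: value = -8 ≠ 0.
Test x = -4: value = -1000 ≠ 0.
Test x = 6: value = 0 ✓, so (x - 6) is a factor.
Synthetic division by (x - 6): bring down 1; 1(6) - 18 = -12; (-12)(6) + 108 = 36; 36(6) - 216 = 0 → quotient x^2 - 12x + 36, remainder 0.
Solve the quadratic x^2 - 12x + 36 = 0: discriminant = (-12)^2 - 4(1)(36) = 144 - 144 = 0.
Discriminant = 0, so a double root: x = 12/2 = 6.
Collecting all roots found:

x = -1, x = 6 (multiplicity 3)


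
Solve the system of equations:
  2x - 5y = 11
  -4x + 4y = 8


Using Cramer's rule:
Determinant D = (2)(4) - (-4)(-5) = 8 - 20 = -12
Dx = (11)(4) - (8)(-5) = 44 + 40 = 84
Dy = (2)(8) - (-4)(11) = 16 + 44 = 60
x = Dx/D = 84/-12 = -7
y = Dy/D = 60/-12 = -5

x = -7, y = -5


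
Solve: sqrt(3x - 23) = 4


Square both sides: 3x - 23 = 4^2 = 16
3x = 16 + 23 = 39
x = 13
Check: sqrt(3*13 - 23) = sqrt(16) = 4 ✓

x = 13


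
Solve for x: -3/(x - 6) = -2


Multiply both sides by (x - 6): -3 = -2(x - 6)
Distribute: -3 = -2x + 12
-2x = -3 - 12 = -15
x = 15/2

x = 15/2


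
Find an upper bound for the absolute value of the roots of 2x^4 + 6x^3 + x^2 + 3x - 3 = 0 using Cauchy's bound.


Cauchy's bound: all roots r satisfy |r| <= 1 + max(|a_i/a_n|) for i = 0,...,n-1
where a_n is the leading coefficient.

Coefficients: [2, 6, 1, 3, -3]
Leading coefficient a_n = 2
Ratios |a_i/a_n|: 3, 1/2, 3/2, 3/2
Maximum ratio: 3
Cauchy's bound: |r| <= 1 + 3 = 4

Upper bound = 4


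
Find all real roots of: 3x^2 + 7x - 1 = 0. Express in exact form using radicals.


Using the quadratic formula: x = (-b ± sqrt(b^2 - 4ac)) / (2a)
Here a = 3, b = 7, c = -1
Discriminant = b^2 - 4ac = 7^2 - 4(3)(-1) = 49 + 12 = 61
Since discriminant = 61 > 0, there are two real roots.
x = (-7 ± sqrt(61)) / 6
Numerically: x ≈ 0.1350 or x ≈ -2.4684

x = (-7 + sqrt(61)) / 6 or x = (-7 - sqrt(61)) / 6


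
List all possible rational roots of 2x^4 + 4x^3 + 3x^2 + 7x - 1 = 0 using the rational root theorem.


Rational root theorem: possible roots are ±p/q where:
  p divides the constant term (-1): p ∈ {1}
  q divides the leading coefficient (2): q ∈ {1, 2}

All possible rational roots: -1, -1/2, 1/2, 1

-1, -1/2, 1/2, 1


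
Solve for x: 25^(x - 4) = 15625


Express both sides with the same base.
15625 = 25^3
Since the bases match, equate exponents: x - 4 = 3
So x = 3 - (-4) = 7

x = 7


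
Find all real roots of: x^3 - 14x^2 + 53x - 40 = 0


Let p(x) = x^3 - 14x^2 + 53x - 40. By the rational root theorem (leading coefficient 1), any rational root is an integer divisor of 40: try ±1, ±2, ... in turn.
Test x = 1: value = 0 ✓, so (x - 1) is a factor.
Synthetic division by (x - 1): bring down 1; 1(1) - 14 = -13; (-13)(1) + 53 = 40; 40(1) - 40 = 0 → quotient x^2 - 13x + 40, remainder 0.
Solve the quadratic x^2 - 13x + 40 = 0: discriminant = (-13)^2 - 4(1)(40) = 169 - 160 = 9.
sqrt(9) = 3, so x = (13 ± 3)/2: x = 8 or x = 5.

x = 1, x = 5, x = 8


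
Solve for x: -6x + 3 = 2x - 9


Starting with: -6x + 3 = 2x - 9
Move all x terms to left: (-6 - 2)x = -9 - 3
Simplify: -8x = -12
Divide both sides by -8: x = 3/2

x = 3/2


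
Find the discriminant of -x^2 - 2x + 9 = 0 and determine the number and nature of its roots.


For ax^2 + bx + c = 0, discriminant D = b^2 - 4ac
Here a = -1, b = -2, c = 9
D = (-2)^2 - 4(-1)(9) = 4 + 36 = 40

D = 40 > 0 but not a perfect square
The equation has 2 distinct real irrational roots.

Discriminant = 40, 2 distinct real irrational roots


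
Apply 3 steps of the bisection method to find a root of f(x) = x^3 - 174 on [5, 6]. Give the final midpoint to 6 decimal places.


f(x) = x^3 - 174
f(5) = -49 < 0
f(6) = 42 > 0

Step 1: midpoint = (5.000000 + 6.000000)/2 = 5.500000
  f(5.500000) = -7.625000
  f(mid) < 0, so root is in [5.500000, 6.000000]

Step 2: midpoint = (5.500000 + 6.000000)/2 = 5.750000
  f(5.750000) = 16.109375
  f(mid) > 0, so root is in [5.500000, 5.750000]

Step 3: midpoint = (5.500000 + 5.750000)/2 = 5.625000
  f(5.625000) = 3.978516
  f(mid) > 0, so root is in [5.500000, 5.625000]

midpoint = 5.625000


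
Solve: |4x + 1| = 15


An absolute value equation |expr| = 15 gives two cases:
Case 1: 4x + 1 = 15
  4x = 14, so x = 7/2
Case 2: 4x + 1 = -15
  4x = -16, so x = -4

x = -4, x = 7/2


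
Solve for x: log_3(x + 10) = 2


Convert to exponential form: x + 10 = 3^2 = 9
x = 9 - 10 = -1
Check: log_3(-1 + 10) = log_3(9) = log_3(9) = 2 ✓

x = -1


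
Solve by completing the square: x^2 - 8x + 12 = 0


Start: x^2 - 8x + 12 = 0
Move constant: x^2 - 8x = -12
Half of -8 is -4, squared is 16
Add 16 to both sides: x^2 - 8x + 16 = 4
(x - 4)^2 = 4
x - 4 = ±2
x = 4 + 2 = 6 or x = 4 - 2 = 2

x = 2, x = 6


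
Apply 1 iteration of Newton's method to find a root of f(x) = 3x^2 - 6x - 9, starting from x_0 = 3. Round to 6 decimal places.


Newton's method: x_(n+1) = x_n - f(x_n)/f'(x_n)
f(x) = 3x^2 - 6x - 9
f'(x) = 6x - 6

Iteration 1:
  f(3.000000) = 0.000000
  f'(3.000000) = 12.000000
  x_1 = 3.000000 - (0.000000)/(12.000000) = 3.000000

x_1 = 3.000000


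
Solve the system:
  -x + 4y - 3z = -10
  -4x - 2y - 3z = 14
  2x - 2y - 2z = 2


Using Cramer's rule. Expand each determinant along the first row.
D  = (-1)*[(-2)*(-2) - (-3)*(-2)] - 4*[(-4)*(-2) - (-3)*2] + (-3)*[(-4)*(-2) - (-2)*2]
  = (-1)*(-2) - 4*(14) + (-3)*(12) = -90
Dx = (-10)*[(-2)*(-2) - (-3)*(-2)] - 4*[14*(-2) - (-3)*2] + (-3)*[14*(-2) - (-2)*2]
  = (-10)*(-2) - 4*(-22) + (-3)*(-24) = 180
Dy = (-1)*[14*(-2) - (-3)*2] - (-10)*[(-4)*(-2) - (-3)*2] + (-3)*[(-4)*2 - 14*2]
  = (-1)*(-22) - (-10)*(14) + (-3)*(-36) = 270
Dz = (-1)*[(-2)*2 - 14*(-2)] - 4*[(-4)*2 - 14*2] + (-10)*[(-4)*(-2) - (-2)*2]
  = (-1)*(24) - 4*(-36) + (-10)*(12) = 0
x = Dx/D = 180/-90 = -2, y = Dy/D = 270/-90 = -3, z = Dz/D = 0/-90 = 0
Check eq1: (-1)(-2) + (4)(-3) + (-3)(0) = -10 = -10 ✓
Check eq2: (-4)(-2) + (-2)(-3) + (-3)(0) = 14 = 14 ✓
Check eq3: (2)(-2) + (-2)(-3) + (-2)(0) = 2 = 2 ✓

x = -2, y = -3, z = 0


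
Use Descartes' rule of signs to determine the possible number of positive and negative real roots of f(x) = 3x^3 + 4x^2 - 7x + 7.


Descartes' rule of signs:

For positive roots, count sign changes in f(x) = 3x^3 + 4x^2 - 7x + 7:
Signs of coefficients: +, +, -, +
Number of sign changes: 2
Possible positive real roots: 2, 0

For negative roots, examine f(-x) = -3x^3 + 4x^2 + 7x + 7:
Signs of coefficients: -, +, +, +
Number of sign changes: 1
Possible negative real roots: 1

Positive roots: 2 or 0; Negative roots: 1


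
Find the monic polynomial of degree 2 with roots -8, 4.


A monic polynomial with roots -8, 4 is:
p(x) = (x + 8)(x - 4)
After multiplying by (x + 8): x + 8
After multiplying by (x - 4): x^2 + 4x - 32

x^2 + 4x - 32


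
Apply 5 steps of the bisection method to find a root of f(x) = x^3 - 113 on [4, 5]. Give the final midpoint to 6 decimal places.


f(x) = x^3 - 113
f(4) = -49 < 0
f(5) = 12 > 0

Step 1: midpoint = (4.000000 + 5.000000)/2 = 4.500000
  f(4.500000) = -21.875000
  f(mid) < 0, so root is in [4.500000, 5.000000]

Step 2: midpoint = (4.500000 + 5.000000)/2 = 4.750000
  f(4.750000) = -5.828125
  f(mid) < 0, so root is in [4.750000, 5.000000]

Step 3: midpoint = (4.750000 + 5.000000)/2 = 4.875000
  f(4.875000) = 2.857422
  f(mid) > 0, so root is in [4.750000, 4.875000]

Step 4: midpoint = (4.750000 + 4.875000)/2 = 4.812500
  f(4.812500) = -1.541748
  f(mid) < 0, so root is in [4.812500, 4.875000]

Step 5: midpoint = (4.812500 + 4.875000)/2 = 4.843750
  f(4.843750) = 0.643646
  f(mid) > 0, so root is in [4.812500, 4.843750]

midpoint = 4.843750


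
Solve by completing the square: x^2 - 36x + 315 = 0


Start: x^2 - 36x + 315 = 0
Move constant: x^2 - 36x = -315
Half of -36 is -18, squared is 324
Add 324 to both sides: x^2 - 36x + 324 = 9
(x - 18)^2 = 9
x - 18 = ±3
x = 18 + 3 = 21 or x = 18 - 3 = 15

x = 15, x = 21


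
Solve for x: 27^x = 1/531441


Express both sides with the same base.
1/531441 = 27^(-4)
Since the bases match: x = -4

x = -4


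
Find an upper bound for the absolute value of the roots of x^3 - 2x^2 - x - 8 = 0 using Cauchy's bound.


Cauchy's bound: all roots r satisfy |r| <= 1 + max(|a_i/a_n|) for i = 0,...,n-1
where a_n is the leading coefficient.

Coefficients: [1, -2, -1, -8]
Leading coefficient a_n = 1
Ratios |a_i/a_n|: 2, 1, 8
Maximum ratio: 8
Cauchy's bound: |r| <= 1 + 8 = 9

Upper bound = 9


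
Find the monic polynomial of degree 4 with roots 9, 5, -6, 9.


A monic polynomial with roots 9, 5, -6, 9 is:
p(x) = (x - 9)(x - 5)(x + 6)(x - 9)
After multiplying by (x - 9): x - 9
After multiplying by (x - 5): x^2 - 14x + 45
After multiplying by (x + 6): x^3 - 8x^2 - 39x + 270
After multiplying by (x - 9): x^4 - 17x^3 + 33x^2 + 621x - 2430

x^4 - 17x^3 + 33x^2 + 621x - 2430


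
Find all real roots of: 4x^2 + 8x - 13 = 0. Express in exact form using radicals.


Using the quadratic formula: x = (-b ± sqrt(b^2 - 4ac)) / (2a)
Here a = 4, b = 8, c = -13
Discriminant = b^2 - 4ac = 8^2 - 4(4)(-13) = 64 + 208 = 272
Since discriminant = 272 > 0, there are two real roots.
x = (-8 ± 4*sqrt(17)) / 8
Simplifying: x = (-2 ± sqrt(17)) / 2
Numerically: x ≈ 1.0616 or x ≈ -3.0616

x = (-2 + sqrt(17)) / 2 or x = (-2 - sqrt(17)) / 2


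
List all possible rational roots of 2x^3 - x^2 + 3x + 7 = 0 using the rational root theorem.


Rational root theorem: possible roots are ±p/q where:
  p divides the constant term (7): p ∈ {1, 7}
  q divides the leading coefficient (2): q ∈ {1, 2}

All possible rational roots: -7, -7/2, -1, -1/2, 1/2, 1, 7/2, 7

-7, -7/2, -1, -1/2, 1/2, 1, 7/2, 7


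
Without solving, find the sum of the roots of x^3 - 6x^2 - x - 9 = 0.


By Vieta's formulas for x^3 + bx^2 + cx + d = 0:
  r1 + r2 + r3 = -b/a = 6
  r1*r2 + r1*r3 + r2*r3 = c/a = -1
  r1*r2*r3 = -d/a = 9


Sum = 6


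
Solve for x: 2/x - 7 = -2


Subtract -7 from both sides: 2/x = 5
Multiply both sides by x: 2 = 5 * x
Divide by 5: x = 2/5

x = 2/5


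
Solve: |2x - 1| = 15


An absolute value equation |expr| = 15 gives two cases:
Case 1: 2x - 1 = 15
  2x = 16, so x = 8
Case 2: 2x - 1 = -15
  2x = -14, so x = -7

x = -7, x = 8


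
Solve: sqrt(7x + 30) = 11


Square both sides: 7x + 30 = 11^2 = 121
7x = 121 - 30 = 91
x = 13
Check: sqrt(7*13 + 30) = sqrt(121) = 11 ✓

x = 13


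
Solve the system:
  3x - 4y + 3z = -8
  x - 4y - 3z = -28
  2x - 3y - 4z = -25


Using Cramer's rule. Expand each determinant along the first row.
D  = 3*[(-4)*(-4) - (-3)*(-3)] - (-4)*[1*(-4) - (-3)*2] + 3*[1*(-3) - (-4)*2]
  = 3*(7) - (-4)*(2) + 3*(5) = 44
Dx = (-8)*[(-4)*(-4) - (-3)*(-3)] - (-4)*[(-28)*(-4) - (-3)*(-25)] + 3*[(-28)*(-3) - (-4)*(-25)]
  = (-8)*(7) - (-4)*(37) + 3*(-16) = 44
Dy = 3*[(-28)*(-4) - (-3)*(-25)] - (-8)*[1*(-4) - (-3)*2] + 3*[1*(-25) - (-28)*2]
  = 3*(37) - (-8)*(2) + 3*(31) = 220
Dz = 3*[(-4)*(-25) - (-28)*(-3)] - (-4)*[1*(-25) - (-28)*2] + (-8)*[1*(-3) - (-4)*2]
  = 3*(16) - (-4)*(31) + (-8)*(5) = 132
x = Dx/D = 44/44 = 1, y = Dy/D = 220/44 = 5, z = Dz/D = 132/44 = 3
Check eq1: (3)(1) + (-4)(5) + (3)(3) = -8 = -8 ✓
Check eq2: (1)(1) + (-4)(5) + (-3)(3) = -28 = -28 ✓
Check eq3: (2)(1) + (-3)(5) + (-4)(3) = -25 = -25 ✓

x = 1, y = 5, z = 3


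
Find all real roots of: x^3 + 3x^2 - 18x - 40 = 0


Let p(x) = x^3 + 3x^2 - 18x - 40. By the rational root theorem (leading coefficient 1), any rational root is an integer divisor of 40: try ±1, ±2, ... in turn.
Test x = 1: value = -54 ≠ 0.
Test x = -1: value = -20 ≠ 0.
Test x = 2: value = -56 ≠ 0.
Test x = -2: value = 0 ✓, so (x + 2) is a factor.
Synthetic division by (x + 2): bring down 1; 1(-2) + 3 = 1; 1(-2) - 18 = -20; (-20)(-2) - 40 = 0 → quotient x^2 + x - 20, remainder 0.
Solve the quadratic x^2 + x - 20 = 0: discriminant = 1^2 - 4(1)(-20) = 1 + 80 = 81.
sqrt(81) = 9, so x = (-1 ± 9)/2: x = 4 or x = -5.

x = -5, x = -2, x = 4


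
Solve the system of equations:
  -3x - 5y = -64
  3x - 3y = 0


Using Cramer's rule:
Determinant D = (-3)(-3) - (3)(-5) = 9 + 15 = 24
Dx = (-64)(-3) - (0)(-5) = 192 - 0 = 192
Dy = (-3)(0) - (3)(-64) = 0 + 192 = 192
x = Dx/D = 192/24 = 8
y = Dy/D = 192/24 = 8

x = 8, y = 8


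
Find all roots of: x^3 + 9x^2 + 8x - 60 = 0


Let p(x) = x^3 + 9x^2 + 8x - 60. By the rational root theorem (leading coefficient 1), any rational root is an integer divisor of 60: try ±1, ±2, ... in turn.
Test x = 1: value = -42 ≠ 0.
Test x = -1: value = -60 ≠ 0.
Test x = 2: value = 0 ✓, so (x - 2) is a factor.
Synthetic division by (x - 2): bring down 1; 1(2) + 9 = 11; 11(2) + 8 = 30; 30(2) - 60 = 0 → quotient x^2 + 11x + 30, remainder 0.
Solve the quadratic x^2 + 11x + 30 = 0: discriminant = 11^2 - 4(1)(30) = 121 - 120 = 1.
sqrt(1) = 1, so x = (-11 ± 1)/2: x = -5 or x = -6.
Collecting all roots found:

x = -6, x = -5, x = 2


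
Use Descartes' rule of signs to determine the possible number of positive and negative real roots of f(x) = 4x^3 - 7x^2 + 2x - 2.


Descartes' rule of signs:

For positive roots, count sign changes in f(x) = 4x^3 - 7x^2 + 2x - 2:
Signs of coefficients: +, -, +, -
Number of sign changes: 3
Possible positive real roots: 3, 1

For negative roots, examine f(-x) = -4x^3 - 7x^2 - 2x - 2:
Signs of coefficients: -, -, -, -
Number of sign changes: 0
Possible negative real roots: 0

Positive roots: 3 or 1; Negative roots: 0


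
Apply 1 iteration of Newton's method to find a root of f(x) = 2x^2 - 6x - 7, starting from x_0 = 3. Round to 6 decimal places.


Newton's method: x_(n+1) = x_n - f(x_n)/f'(x_n)
f(x) = 2x^2 - 6x - 7
f'(x) = 4x - 6

Iteration 1:
  f(3.000000) = -7.000000
  f'(3.000000) = 6.000000
  x_1 = 3.000000 - (-7.000000)/(6.000000) = 4.166667

x_1 = 4.166667


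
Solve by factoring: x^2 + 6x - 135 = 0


We need two numbers that multiply to -135 and add to 6.
Those numbers are -9 and 15 (since (-9) * 15 = -135 and (-9) + 15 = 6).
So x^2 + 6x - 135 = (x - 9)(x + 15) = 0
Setting each factor to zero: x = 9 or x = -15

x = -15, x = 9


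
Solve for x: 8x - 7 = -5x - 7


Starting with: 8x - 7 = -5x - 7
Move all x terms to left: (8 + 5)x = -7 + 7
Simplify: 13x = 0
Divide both sides by 13: x = 0

x = 0


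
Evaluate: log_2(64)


We need the exponent such that 2^? = 64
2^6 = 64
Therefore log_2(64) = 6

6


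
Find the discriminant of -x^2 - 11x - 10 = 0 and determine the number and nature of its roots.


For ax^2 + bx + c = 0, discriminant D = b^2 - 4ac
Here a = -1, b = -11, c = -10
D = (-11)^2 - 4(-1)(-10) = 121 - 40 = 81

D = 81 > 0 and is a perfect square (sqrt = 9)
The equation has 2 distinct real rational roots.

Discriminant = 81, 2 distinct real rational roots


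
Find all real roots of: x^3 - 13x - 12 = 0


Let p(x) = x^3 - 13x - 12. By the rational root theorem (leading coefficient 1), any rational root is an integer divisor of 12: try ±1, ±2, ... in turn.
Test x = 1: value = -24 ≠ 0.
Test x = -1: value = 0 ✓, so (x + 1) is a factor.
Synthetic division by (x + 1): bring down 1; 1(-1) + 0 = -1; (-1)(-1) - 13 = -12; (-12)(-1) - 12 = 0 → quotient x^2 - x - 12, remainder 0.
Solve the quadratic x^2 - x - 12 = 0: discriminant = (-1)^2 - 4(1)(-12) = 1 + 48 = 49.
sqrt(49) = 7, so x = (1 ± 7)/2: x = 4 or x = -3.

x = -3, x = -1, x = 4


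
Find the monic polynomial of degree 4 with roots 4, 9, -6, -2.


A monic polynomial with roots 4, 9, -6, -2 is:
p(x) = (x - 4)(x - 9)(x + 6)(x + 2)
After multiplying by (x - 4): x - 4
After multiplying by (x - 9): x^2 - 13x + 36
After multiplying by (x + 6): x^3 - 7x^2 - 42x + 216
After multiplying by (x + 2): x^4 - 5x^3 - 56x^2 + 132x + 432

x^4 - 5x^3 - 56x^2 + 132x + 432


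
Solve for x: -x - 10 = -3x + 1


Starting with: -x - 10 = -3x + 1
Move all x terms to left: (-1 + 3)x = 1 + 10
Simplify: 2x = 11
Divide both sides by 2: x = 11/2

x = 11/2


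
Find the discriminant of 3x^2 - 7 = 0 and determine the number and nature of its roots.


For ax^2 + bx + c = 0, discriminant D = b^2 - 4ac
Here a = 3, b = 0, c = -7
D = (0)^2 - 4(3)(-7) = 0 + 84 = 84

D = 84 > 0 but not a perfect square
The equation has 2 distinct real irrational roots.

Discriminant = 84, 2 distinct real irrational roots


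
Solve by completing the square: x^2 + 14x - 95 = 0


Start: x^2 + 14x - 95 = 0
Move constant: x^2 + 14x = 95
Half of 14 is 7, squared is 49
Add 49 to both sides: x^2 + 14x + 49 = 144
(x + 7)^2 = 144
x + 7 = ±12
x = -7 + 12 = 5 or x = -7 - 12 = -19

x = -19, x = 5


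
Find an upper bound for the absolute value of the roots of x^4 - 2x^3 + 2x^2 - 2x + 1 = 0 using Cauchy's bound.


Cauchy's bound: all roots r satisfy |r| <= 1 + max(|a_i/a_n|) for i = 0,...,n-1
where a_n is the leading coefficient.

Coefficients: [1, -2, 2, -2, 1]
Leading coefficient a_n = 1
Ratios |a_i/a_n|: 2, 2, 2, 1
Maximum ratio: 2
Cauchy's bound: |r| <= 1 + 2 = 3

Upper bound = 3


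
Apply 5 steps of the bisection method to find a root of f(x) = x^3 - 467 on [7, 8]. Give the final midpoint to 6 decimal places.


f(x) = x^3 - 467
f(7) = -124 < 0
f(8) = 45 > 0

Step 1: midpoint = (7.000000 + 8.000000)/2 = 7.500000
  f(7.500000) = -45.125000
  f(mid) < 0, so root is in [7.500000, 8.000000]

Step 2: midpoint = (7.500000 + 8.000000)/2 = 7.750000
  f(7.750000) = -1.515625
  f(mid) < 0, so root is in [7.750000, 8.000000]

Step 3: midpoint = (7.750000 + 8.000000)/2 = 7.875000
  f(7.875000) = 21.373047
  f(mid) > 0, so root is in [7.750000, 7.875000]

Step 4: midpoint = (7.750000 + 7.875000)/2 = 7.812500
  f(7.812500) = 9.837158
  f(mid) > 0, so root is in [7.750000, 7.812500]

Step 5: midpoint = (7.750000 + 7.812500)/2 = 7.781250
  f(7.781250) = 4.137970
  f(mid) > 0, so root is in [7.750000, 7.781250]

midpoint = 7.781250


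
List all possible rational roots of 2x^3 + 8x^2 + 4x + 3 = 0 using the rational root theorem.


Rational root theorem: possible roots are ±p/q where:
  p divides the constant term (3): p ∈ {1, 3}
  q divides the leading coefficient (2): q ∈ {1, 2}

All possible rational roots: -3, -3/2, -1, -1/2, 1/2, 1, 3/2, 3

-3, -3/2, -1, -1/2, 1/2, 1, 3/2, 3


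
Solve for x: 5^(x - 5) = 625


Express both sides with the same base.
625 = 5^4
Since the bases match, equate exponents: x - 5 = 4
So x = 4 - (-5) = 9

x = 9


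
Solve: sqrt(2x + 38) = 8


Square both sides: 2x + 38 = 8^2 = 64
2x = 64 - 38 = 26
x = 13
Check: sqrt(2*13 + 38) = sqrt(64) = 8 ✓

x = 13


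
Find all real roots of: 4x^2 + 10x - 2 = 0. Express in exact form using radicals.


Using the quadratic formula: x = (-b ± sqrt(b^2 - 4ac)) / (2a)
Here a = 4, b = 10, c = -2
Discriminant = b^2 - 4ac = 10^2 - 4(4)(-2) = 100 + 32 = 132
Since discriminant = 132 > 0, there are two real roots.
x = (-10 ± 2*sqrt(33)) / 8
Simplifying: x = (-5 ± sqrt(33)) / 4
Numerically: x ≈ 0.1861 or x ≈ -2.6861

x = (-5 + sqrt(33)) / 4 or x = (-5 - sqrt(33)) / 4


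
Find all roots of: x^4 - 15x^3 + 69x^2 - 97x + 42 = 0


Let p(x) = x^4 - 15x^3 + 69x^2 - 97x + 42. By the rational root theorem (leading coefficient 1), any rational root is an integer divisor of 42: try ±1, ±2, ... in turn.
Test x = 1: value = 0 ✓, so (x - 1) is a factor.
Synthetic division by (x - 1): bring down 1; 1(1) - 15 = -14; (-14)(1) + 69 = 55; 55(1) - 97 = -42; (-42)(1) + 42 = 0 → quotient x^3 - 14x^2 + 55x - 42, remainder 0.
Continue with the quotient x^3 - 14x^2 + 55x - 42 (candidates must divide 42; re-test x = 1 first in case it repeats).
Test x = 1: value = 0 ✓, so (x - 1) is a factor.
Synthetic division by (x - 1): bring down 1; 1(1) - 14 = -13; (-13)(1) + 55 = 42; 42(1) - 42 = 0 → quotient x^2 - 13x + 42, remainder 0.
Solve the quadratic x^2 - 13x + 42 = 0: discriminant = (-13)^2 - 4(1)(42) = 169 - 168 = 1.
sqrt(1) = 1, so x = (13 ± 1)/2: x = 7 or x = 6.
Collecting all roots found:

x = 1 (multiplicity 2), x = 6, x = 7


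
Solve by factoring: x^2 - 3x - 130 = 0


We need two numbers that multiply to -130 and add to -3.
Those numbers are -13 and 10 (since (-13) * 10 = -130 and (-13) + 10 = -3).
So x^2 - 3x - 130 = (x - 13)(x + 10) = 0
Setting each factor to zero: x = 13 or x = -10

x = -10, x = 13


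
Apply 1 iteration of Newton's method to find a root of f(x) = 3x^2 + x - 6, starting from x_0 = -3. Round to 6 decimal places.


Newton's method: x_(n+1) = x_n - f(x_n)/f'(x_n)
f(x) = 3x^2 + x - 6
f'(x) = 6x + 1

Iteration 1:
  f(-3.000000) = 18.000000
  f'(-3.000000) = -17.000000
  x_1 = -3.000000 - (18.000000)/(-17.000000) = -1.941176

x_1 = -1.941176


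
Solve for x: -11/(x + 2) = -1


Multiply both sides by (x + 2): -11 = -1(x + 2)
Distribute: -11 = -x - 2
-x = -11 + 2 = -9
x = 9

x = 9


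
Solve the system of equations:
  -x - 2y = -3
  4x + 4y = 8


Using Cramer's rule:
Determinant D = (-1)(4) - (4)(-2) = -4 + 8 = 4
Dx = (-3)(4) - (8)(-2) = -12 + 16 = 4
Dy = (-1)(8) - (4)(-3) = -8 + 12 = 4
x = Dx/D = 4/4 = 1
y = Dy/D = 4/4 = 1

x = 1, y = 1


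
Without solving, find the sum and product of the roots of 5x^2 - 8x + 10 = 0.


By Vieta's formulas for ax^2 + bx + c = 0:
  Sum of roots = -b/a
  Product of roots = c/a

Here a = 5, b = -8, c = 10
Sum = -(-8)/5 = 8/5
Product = 10/5 = 2

Sum = 8/5, Product = 2


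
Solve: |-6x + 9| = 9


An absolute value equation |expr| = 9 gives two cases:
Case 1: -6x + 9 = 9
  -6x = 0, so x = 0
Case 2: -6x + 9 = -9
  -6x = -18, so x = 3

x = 0, x = 3


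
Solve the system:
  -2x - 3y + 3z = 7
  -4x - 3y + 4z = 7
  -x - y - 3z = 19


Using Cramer's rule. Expand each determinant along the first row.
D  = (-2)*[(-3)*(-3) - 4*(-1)] - (-3)*[(-4)*(-3) - 4*(-1)] + 3*[(-4)*(-1) - (-3)*(-1)]
  = (-2)*(13) - (-3)*(16) + 3*(1) = 25
Dx = 7*[(-3)*(-3) - 4*(-1)] - (-3)*[7*(-3) - 4*19] + 3*[7*(-1) - (-3)*19]
  = 7*(13) - (-3)*(-97) + 3*(50) = -50
Dy = (-2)*[7*(-3) - 4*19] - 7*[(-4)*(-3) - 4*(-1)] + 3*[(-4)*19 - 7*(-1)]
  = (-2)*(-97) - 7*(16) + 3*(-69) = -125
Dz = (-2)*[(-3)*19 - 7*(-1)] - (-3)*[(-4)*19 - 7*(-1)] + 7*[(-4)*(-1) - (-3)*(-1)]
  = (-2)*(-50) - (-3)*(-69) + 7*(1) = -100
x = Dx/D = -50/25 = -2, y = Dy/D = -125/25 = -5, z = Dz/D = -100/25 = -4
Check eq1: (-2)(-2) + (-3)(-5) + (3)(-4) = 7 = 7 ✓
Check eq2: (-4)(-2) + (-3)(-5) + (4)(-4) = 7 = 7 ✓
Check eq3: (-1)(-2) + (-1)(-5) + (-3)(-4) = 19 = 19 ✓

x = -2, y = -5, z = -4
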